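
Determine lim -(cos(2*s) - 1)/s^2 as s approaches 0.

2

Direct substitution gives 0/0.
Apply L'Hôpital: lim (-2*sin(2*s))/(-2*s), still 0/0.
After 2 applications of L'Hôpital's rule the quotient is (-4*cos(2*s))/(-2); substituting s = 0 gives 2.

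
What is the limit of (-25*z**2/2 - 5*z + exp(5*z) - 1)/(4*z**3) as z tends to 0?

Direct substitution gives 0/0.
Apply L'Hôpital: lim (-25*z + 5*e^(5*z) - 5)/(12*z^2), still 0/0.
Apply L'Hôpital: lim (25*e^(5*z) - 25)/(24*z), still 0/0.
After 3 applications of L'Hôpital's rule the quotient is (125*e^(5*z))/(24); substituting z = 0 gives 125/24.

125/24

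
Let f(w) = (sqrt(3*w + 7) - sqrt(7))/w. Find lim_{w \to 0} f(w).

3*√(7)/14

Substitution gives 0/0. Multiply numerator and denominator by the conjugate √(7 + 3w) + √7.
The numerator becomes (7 + 3w) − 7 = 3w, so the expression simplifies to 3/(√(7 + 3w) + √7).
Letting w → 0 gives 3/(2√7) = 3*√(7)/14.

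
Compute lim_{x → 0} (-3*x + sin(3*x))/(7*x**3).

-9/14

Direct substitution gives 0/0.
Apply L'Hôpital: lim (3*cos(3*x) - 3)/(21*x^2), still 0/0.
Apply L'Hôpital: lim (-9*sin(3*x))/(42*x), still 0/0.
After 3 applications of L'Hôpital's rule the quotient is (-27*cos(3*x))/(42); substituting x = 0 gives -9/14.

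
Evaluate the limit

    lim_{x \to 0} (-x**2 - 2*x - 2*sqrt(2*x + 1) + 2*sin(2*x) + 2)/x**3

-11/3

Substitution gives 0/0 (the numerator vanishes to order 3).
Expand each term to order x^3: the coefficient of x^3 in 2·sin(2x) is -8/3 and in -2·√(1 + 2x) is -1.
Lower-order terms cancel with the polynomial part, so the numerator is (-11/3)·x^3 + o(x^3), and the limit is (-11/3)/(1) = -11/3.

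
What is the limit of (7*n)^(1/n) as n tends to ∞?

1

Base → ∞ and exponent → 0: an ∞^0 form.
Take logs: (1/n)·ln(7·n^1) = (ln 7 + 1·ln n)/n → 0.
So the limit is e^0 = 1.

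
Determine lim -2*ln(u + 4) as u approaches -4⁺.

As u → -4⁺, u + 4 → 0⁺ and ln(u + 4) → −∞.
Multiplying by -2 gives ∞.

∞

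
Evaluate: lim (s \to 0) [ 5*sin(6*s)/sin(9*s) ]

Substitution gives 0/0.
Divide numerator and denominator by s: sin(6s)/s → 6 and sin(9s)/s → 9, so the limit is 5·6/9 = 10/3.

10/3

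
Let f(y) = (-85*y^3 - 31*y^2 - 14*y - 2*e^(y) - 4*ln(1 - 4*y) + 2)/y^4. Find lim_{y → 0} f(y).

Substitution gives 0/0; apply L'Hôpital's rule 4 times.
After differentiating numerator and denominator 4 times the quotient is (-2*e^(y) + 6144/(4*y - 1)^4)/(24); at y = 0 this is 3071/12.

3071/12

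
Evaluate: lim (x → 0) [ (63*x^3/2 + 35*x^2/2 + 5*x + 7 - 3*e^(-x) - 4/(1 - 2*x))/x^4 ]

-513/8

Substitution gives 0/0 (the numerator vanishes to order 4).
Expand each term to order x^4: the coefficient of x^4 in -4·1/(1 - 2x) is -64 and in -3·e^(-x) is -1/8.
Lower-order terms cancel with the polynomial part, so the numerator is (-513/8)·x^4 + o(x^4), and the limit is (-513/8)/(1) = -513/8.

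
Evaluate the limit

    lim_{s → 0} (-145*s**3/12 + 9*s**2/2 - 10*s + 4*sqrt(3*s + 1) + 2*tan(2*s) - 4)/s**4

-405/32

Substitution gives 0/0; apply L'Hôpital's rule 4 times.
After differentiating numerator and denominator 4 times the quotient is (768*tan(2*s)^3/cos(2*s)^2 + 512*tan(2*s)/cos(2*s)^2 - 1215/(4*(3*s + 1)^(7/2)))/(24); at s = 0 this is -405/32.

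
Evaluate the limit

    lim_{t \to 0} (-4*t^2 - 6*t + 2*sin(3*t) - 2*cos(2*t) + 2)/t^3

-9

Substitution gives 0/0 (the numerator vanishes to order 3).
Expand each term to order t^3: the coefficient of t^3 in 2·sin(3t) is -9 and in -2·cos(2t) is 0.
Lower-order terms cancel with the polynomial part, so the numerator is (-9)·t^3 + o(t^3), and the limit is (-9)/(1) = -9.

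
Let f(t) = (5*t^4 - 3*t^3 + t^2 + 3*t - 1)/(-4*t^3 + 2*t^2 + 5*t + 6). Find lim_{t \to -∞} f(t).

∞

The numerator has higher degree (4 > 3); the quotient behaves like (5/(-4))·t^1 for large |t|.
As t → −∞ this diverges to ∞.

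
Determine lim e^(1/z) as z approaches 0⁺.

∞

As z → 0⁺, 1/(z) → +∞, so e^(1/(z)) → ∞.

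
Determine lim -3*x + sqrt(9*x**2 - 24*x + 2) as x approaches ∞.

-4

This has the form ∞ − ∞. Multiply and divide by the conjugate √(9*x^2 - 24*x + 2) + 3x.
That gives (-24x + 2) / (√(9*x^2 - 24*x + 2) + 3x).
Divide numerator and denominator by x: the limit is -24/(2·3) = -4.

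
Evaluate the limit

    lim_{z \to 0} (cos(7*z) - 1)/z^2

-49/2

Direct substitution gives 0/0.
Apply L'Hôpital: lim (-7*sin(7*z))/(2*z), still 0/0.
After 2 applications of L'Hôpital's rule the quotient is (-49*cos(7*z))/(2); substituting z = 0 gives -49/2.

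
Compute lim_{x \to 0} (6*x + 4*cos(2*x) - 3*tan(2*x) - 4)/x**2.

Substitution gives 0/0; apply L'Hôpital's rule 2 times.
After differentiating numerator and denominator 2 times the quotient is (-24*sin(2*x)/cos(2*x)^3 - 16*cos(2*x))/(2); at x = 0 this is -8.

-8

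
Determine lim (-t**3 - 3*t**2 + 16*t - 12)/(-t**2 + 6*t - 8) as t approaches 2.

Direct substitution gives 0/0, so factor. Both numerator and denominator have (t - 2) as a factor.
After cancelling, the expression reduces to (-t^2 - 5*t + 6)/(4 - t).
Substituting t = 2 gives -4.

-4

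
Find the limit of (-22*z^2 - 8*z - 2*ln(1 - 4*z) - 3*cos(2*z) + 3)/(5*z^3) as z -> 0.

Substitution gives 0/0; apply L'Hôpital's rule 3 times.
After differentiating numerator and denominator 3 times the quotient is (-24*sin(2*z) - 256/(4*z - 1)^3)/(30); at z = 0 this is 128/15.

128/15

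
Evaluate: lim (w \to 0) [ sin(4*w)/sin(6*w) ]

2/3

Substitution gives 0/0.
Divide numerator and denominator by w: sin(4w)/w → 4 and sin(6w)/w → 6, so the limit is 1·4/6 = 2/3.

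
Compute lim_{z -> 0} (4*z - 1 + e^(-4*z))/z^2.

8

Direct substitution gives 0/0.
Apply L'Hôpital: lim (4 - 4*e^(-4*z))/(2*z), still 0/0.
After 2 applications of L'Hôpital's rule the quotient is (16*e^(-4*z))/(2); substituting z = 0 gives 8.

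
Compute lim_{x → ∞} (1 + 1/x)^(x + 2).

e

Let L be the limit and take ln: ln L = lim (x + 2)·ln(1 + 1/x) = lim (x + 2)·(1/x + O(1/x²)) = 1.
Hence L = e^(1).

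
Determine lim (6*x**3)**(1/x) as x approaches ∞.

Base → ∞ and exponent → 0: an ∞^0 form.
Take logs: (1/x)·ln(6·x^3) = (ln 6 + 3·ln x)/x → 0.
So the limit is e^0 = 1.

1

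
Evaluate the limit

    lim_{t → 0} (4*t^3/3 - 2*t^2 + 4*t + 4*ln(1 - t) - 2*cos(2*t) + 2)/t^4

-7/3

Substitution gives 0/0 (the numerator vanishes to order 4).
Expand each term to order t^4: the coefficient of t^4 in -2·cos(2t) is -4/3 and in 4·ln(1 - t) is -1.
Lower-order terms cancel with the polynomial part, so the numerator is (-7/3)·t^4 + o(t^4), and the limit is (-7/3)/(1) = -7/3.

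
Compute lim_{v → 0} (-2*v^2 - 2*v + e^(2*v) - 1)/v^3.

4/3

Direct substitution gives 0/0.
Apply L'Hôpital: lim (-4*v + 2*e^(2*v) - 2)/(3*v^2), still 0/0.
Apply L'Hôpital: lim (4*e^(2*v) - 4)/(6*v), still 0/0.
After 3 applications of L'Hôpital's rule the quotient is (8*e^(2*v))/(6); substituting v = 0 gives 4/3.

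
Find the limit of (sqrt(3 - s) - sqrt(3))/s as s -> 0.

A 0/0 form; rationalise with √(3 - s) + √3. This collapses the numerator to -s, leaving -1/(√(3 - s) + √3) → -1/(2√3) = -√(3)/6.

-√(3)/6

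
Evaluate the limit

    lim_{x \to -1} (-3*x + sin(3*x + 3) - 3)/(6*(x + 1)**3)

-3/4

Direct substitution gives 0/0.
Apply L'Hôpital: lim (3*cos(3*x + 3) - 3)/(18*(x + 1)^2), still 0/0.
Apply L'Hôpital: lim (-9*sin(3*x + 3))/(36*x + 36), still 0/0.
After 3 applications of L'Hôpital's rule the quotient is (-27*cos(3*x + 3))/(36); substituting x = -1 gives -3/4.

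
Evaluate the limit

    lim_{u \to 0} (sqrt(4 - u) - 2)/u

A 0/0 form; rationalise with √(4 - u) + √4. This collapses the numerator to -u, leaving -1/(√(4 - u) + √4) → -1/(2√4) = -1/4.

-1/4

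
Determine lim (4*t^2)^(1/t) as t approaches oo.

1

Base → ∞ and exponent → 0: an ∞^0 form.
Take logs: (1/t)·ln(4·t^2) = (ln 4 + 2·ln t)/t → 0.
So the limit is e^0 = 1.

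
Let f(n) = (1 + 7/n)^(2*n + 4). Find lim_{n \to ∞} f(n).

The base → 1 and the exponent → ∞: a 1^∞ form.
Take logarithms: (2n + 4)·ln(1 + 7/n). Since ln(1+u) ~ u for small u, this behaves like (2n)·(7/n) → 14.
So the limit is e^(14).

e^(14)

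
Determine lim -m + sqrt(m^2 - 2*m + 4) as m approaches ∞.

This has the form ∞ − ∞. Multiply and divide by the conjugate √(m^2 - 2*m + 4) + m.
That gives (-2m + 4) / (√(m^2 - 2*m + 4) + m).
Divide numerator and denominator by m: the limit is -2/(2·1) = -1.

-1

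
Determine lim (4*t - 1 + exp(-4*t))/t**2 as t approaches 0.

Direct substitution gives 0/0.
Apply L'Hôpital: lim (4 - 4*e^(-4*t))/(2*t), still 0/0.
After 2 applications of L'Hôpital's rule the quotient is (16*e^(-4*t))/(2); substituting t = 0 gives 8.

8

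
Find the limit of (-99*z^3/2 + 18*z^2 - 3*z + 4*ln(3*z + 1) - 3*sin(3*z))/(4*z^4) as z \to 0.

-81/4

Substitution gives 0/0 (the numerator vanishes to order 4).
Expand each term to order z^4: the coefficient of z^4 in -3·sin(3z) is 0 and in 4·ln(1 + 3z) is -81.
Lower-order terms cancel with the polynomial part, so the numerator is (-81)·z^4 + o(z^4), and the limit is (-81)/(4) = -81/4.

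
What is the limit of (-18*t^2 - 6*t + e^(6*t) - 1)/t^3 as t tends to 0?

36

Direct substitution gives 0/0.
Apply L'Hôpital: lim (-36*t + 6*e^(6*t) - 6)/(3*t^2), still 0/0.
Apply L'Hôpital: lim (36*e^(6*t) - 36)/(6*t), still 0/0.
After 3 applications of L'Hôpital's rule the quotient is (216*e^(6*t))/(6); substituting t = 0 gives 36.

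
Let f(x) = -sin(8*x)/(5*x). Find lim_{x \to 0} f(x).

-8/5

Substitution gives 0/0.
Write it as (8/(-5))·sin(8x)/(8x); since sin(u)/u → 1, the limit is -8/5.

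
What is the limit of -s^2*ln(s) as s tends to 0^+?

0

This is a 0·(−∞) form. Rewrite as -1·ln(s) / s^(−2) and apply L'Hôpital:
the derivative quotient is -1·(1/s) / (−2·s^(−3)) = (1/2)·s^2 → 0.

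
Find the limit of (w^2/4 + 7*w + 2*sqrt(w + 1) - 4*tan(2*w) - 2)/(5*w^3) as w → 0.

Substitution gives 0/0 (the numerator vanishes to order 3).
Expand each term to order w^3: the coefficient of w^3 in -4·tan(2w) is -32/3 and in 2·√(1 + w) is 1/8.
Lower-order terms cancel with the polynomial part, so the numerator is (-253/24)·w^3 + o(w^3), and the limit is (-253/24)/(5) = -253/120.

-253/120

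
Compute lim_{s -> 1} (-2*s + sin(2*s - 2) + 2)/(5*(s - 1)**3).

-4/15

Direct substitution gives 0/0.
Apply L'Hôpital: lim (2*cos(2*s - 2) - 2)/(15*(s - 1)^2), still 0/0.
Apply L'Hôpital: lim (-4*sin(2*s - 2))/(30*s - 30), still 0/0.
After 3 applications of L'Hôpital's rule the quotient is (-8*cos(2*s - 2))/(30); substituting s = 1 gives -4/15.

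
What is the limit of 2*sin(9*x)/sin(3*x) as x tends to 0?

6

Substitution gives 0/0.
Divide numerator and denominator by x: sin(9x)/x → 9 and sin(3x)/x → 3, so the limit is 2·9/3 = 6.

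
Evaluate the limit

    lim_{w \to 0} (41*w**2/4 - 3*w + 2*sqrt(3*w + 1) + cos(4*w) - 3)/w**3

Substitution gives 0/0 (the numerator vanishes to order 3).
Expand each term to order w^3: the coefficient of w^3 in 2·√(1 + 3w) is 27/8 and in cos(4w) is 0.
Lower-order terms cancel with the polynomial part, so the numerator is (27/8)·w^3 + o(w^3), and the limit is (27/8)/(1) = 27/8.

27/8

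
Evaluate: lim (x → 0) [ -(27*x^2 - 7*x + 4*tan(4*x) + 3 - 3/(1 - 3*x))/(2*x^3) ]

Substitution gives 0/0 (the numerator vanishes to order 3).
Expand each term to order x^3: the coefficient of x^3 in -3·1/(1 - 3x) is -81 and in 4·tan(4x) is 256/3.
Lower-order terms cancel with the polynomial part, so the numerator is (13/3)·x^3 + o(x^3), and the limit is (13/3)/(-2) = -13/6.

-13/6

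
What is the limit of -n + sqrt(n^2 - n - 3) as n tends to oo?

An ∞ − ∞ form. Rationalising with the conjugate, the difference becomes (-n - 3) / (√(n^2 - n - 3) + n).
For large n the denominator behaves like 2·n, so the quotient tends to -1/2 = -1/2.

-1/2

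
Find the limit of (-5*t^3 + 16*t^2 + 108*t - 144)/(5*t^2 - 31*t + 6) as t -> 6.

-240/29

Since t = 6 makes numerator and denominator zero, (t - 6) divides both.
Cancelling it gives (-5*t^2 - 14*t + 24)/(5*t - 1); now plug in t = 6 to get -240/29.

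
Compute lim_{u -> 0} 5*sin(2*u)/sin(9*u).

Substitution gives 0/0.
Divide numerator and denominator by u: sin(2u)/u → 2 and sin(9u)/u → 9, so the limit is 5·2/9 = 10/9.

10/9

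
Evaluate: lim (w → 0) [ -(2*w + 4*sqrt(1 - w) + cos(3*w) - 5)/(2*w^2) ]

5/2

Substitution gives 0/0; apply L'Hôpital's rule 2 times.
After differentiating numerator and denominator 2 times the quotient is (-9*cos(3*w) - 1/(1 - w)^(3/2))/(-4); at w = 0 this is 5/2.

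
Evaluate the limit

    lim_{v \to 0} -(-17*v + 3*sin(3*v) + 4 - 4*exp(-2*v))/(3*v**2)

Substitution gives 0/0; apply L'Hôpital's rule 2 times.
After differentiating numerator and denominator 2 times the quotient is (-27*sin(3*v) - 16*e^(-2*v))/(-6); at v = 0 this is 8/3.

8/3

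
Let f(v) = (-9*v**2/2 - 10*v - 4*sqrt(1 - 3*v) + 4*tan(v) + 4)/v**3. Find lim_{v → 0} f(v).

Substitution gives 0/0; apply L'Hôpital's rule 3 times.
After differentiating numerator and denominator 3 times the quotient is (24*tan(v)^2/cos(v)^2 + 8/cos(v)^2 + 81/(2*(1 - 3*v)^(5/2)))/(6); at v = 0 this is 97/12.

97/12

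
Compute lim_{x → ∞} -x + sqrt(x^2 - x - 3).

-1/2

This has the form ∞ − ∞. Multiply and divide by the conjugate √(x^2 - x - 3) + x.
That gives (-x - 3) / (√(x^2 - x - 3) + x).
Divide numerator and denominator by x: the limit is -1/(2·1) = -1/2.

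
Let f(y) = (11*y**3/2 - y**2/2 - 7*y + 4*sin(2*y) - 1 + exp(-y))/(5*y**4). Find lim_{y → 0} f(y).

Substitution gives 0/0 (the numerator vanishes to order 4).
Expand each term to order y^4: the coefficient of y^4 in e^(-y) is 1/24 and in 4·sin(2y) is 0.
Lower-order terms cancel with the polynomial part, so the numerator is (1/24)·y^4 + o(y^4), and the limit is (1/24)/(5) = 1/120.

1/120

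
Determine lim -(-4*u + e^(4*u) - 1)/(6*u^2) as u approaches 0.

-4/3

Direct substitution gives 0/0.
Apply L'Hôpital: lim (4*e^(4*u) - 4)/(-12*u), still 0/0.
After 2 applications of L'Hôpital's rule the quotient is (16*e^(4*u))/(-12); substituting u = 0 gives -4/3.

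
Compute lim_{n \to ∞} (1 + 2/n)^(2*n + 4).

The base → 1 and the exponent → ∞: a 1^∞ form.
Take logarithms: (2n + 4)·ln(1 + 2/n). Since ln(1+u) ~ u for small u, this behaves like (2n)·(2/n) → 4.
So the limit is e^(4).

e^(4)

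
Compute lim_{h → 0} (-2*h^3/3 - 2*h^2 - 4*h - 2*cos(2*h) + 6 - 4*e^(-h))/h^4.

Substitution gives 0/0; apply L'Hôpital's rule 4 times.
After differentiating numerator and denominator 4 times the quotient is (-32*cos(2*h) - 4*e^(-h))/(24); at h = 0 this is -3/2.

-3/2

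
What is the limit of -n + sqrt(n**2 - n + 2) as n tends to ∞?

-1/2

An ∞ − ∞ form. Rationalising with the conjugate, the difference becomes (-n + 2) / (√(n^2 - n + 2) + n).
For large n the denominator behaves like 2·n, so the quotient tends to -1/2 = -1/2.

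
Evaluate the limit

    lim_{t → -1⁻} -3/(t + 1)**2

As t → -1⁻, (t + 1) → 0⁻, so (t + 1)^2 → 0⁺ and -3/(t + 1)^2 → -∞.

-∞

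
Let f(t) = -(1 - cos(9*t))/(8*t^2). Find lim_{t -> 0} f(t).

Substitution gives 0/0.
Use (1 − cos u)/u² → 1/2 with u = 9t: the limit is 9²/(2·(-8)) = -81/16.

-81/16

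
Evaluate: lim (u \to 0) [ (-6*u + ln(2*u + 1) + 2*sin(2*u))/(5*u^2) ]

Substitution gives 0/0 (the numerator vanishes to order 2).
Expand each term to order u^2: the coefficient of u^2 in 2·sin(2u) is 0 and in ln(1 + 2u) is -2.
Lower-order terms cancel with the polynomial part, so the numerator is (-2)·u^2 + o(u^2), and the limit is (-2)/(5) = -2/5.

-2/5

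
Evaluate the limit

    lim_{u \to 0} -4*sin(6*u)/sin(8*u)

-3

Substitution gives 0/0.
Divide numerator and denominator by u: sin(6u)/u → 6 and sin(8u)/u → 8, so the limit is -4·6/8 = -3.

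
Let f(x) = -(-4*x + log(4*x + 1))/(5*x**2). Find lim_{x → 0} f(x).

8/5

Direct substitution gives 0/0.
Apply L'Hôpital: lim (-4 + 4/(4*x + 1))/(-10*x), still 0/0.
After 2 applications of L'Hôpital's rule the quotient is (-16/(4*x + 1)^2)/(-10); substituting x = 0 gives 8/5.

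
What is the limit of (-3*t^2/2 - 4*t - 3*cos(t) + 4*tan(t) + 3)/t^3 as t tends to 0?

4/3

Substitution gives 0/0 (the numerator vanishes to order 3).
Expand each term to order t^3: the coefficient of t^3 in 4·tan(t) is 4/3 and in -3·cos(t) is 0.
Lower-order terms cancel with the polynomial part, so the numerator is (4/3)·t^3 + o(t^3), and the limit is (4/3)/(1) = 4/3.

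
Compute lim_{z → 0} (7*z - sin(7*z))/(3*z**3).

343/18

Direct substitution gives 0/0.
Apply L'Hôpital: lim (7 - 7*cos(7*z))/(9*z^2), still 0/0.
Apply L'Hôpital: lim (49*sin(7*z))/(18*z), still 0/0.
After 3 applications of L'Hôpital's rule the quotient is (343*cos(7*z))/(18); substituting z = 0 gives 343/18.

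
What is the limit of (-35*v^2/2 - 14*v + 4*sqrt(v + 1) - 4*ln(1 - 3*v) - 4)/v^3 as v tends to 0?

145/4

Substitution gives 0/0 (the numerator vanishes to order 3).
Expand each term to order v^3: the coefficient of v^3 in 4·√(1 + v) is 1/4 and in -4·ln(1 - 3v) is 36.
Lower-order terms cancel with the polynomial part, so the numerator is (145/4)·v^3 + o(v^3), and the limit is (145/4)/(1) = 145/4.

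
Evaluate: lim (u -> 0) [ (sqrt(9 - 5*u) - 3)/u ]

A 0/0 form; rationalise with √(9 - 5u) + √9. This collapses the numerator to -5u, leaving -5/(√(9 - 5u) + √9) → -5/(2√9) = -5/6.

-5/6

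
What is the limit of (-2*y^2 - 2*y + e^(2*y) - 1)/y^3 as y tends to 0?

Direct substitution gives 0/0.
Apply L'Hôpital: lim (-4*y + 2*e^(2*y) - 2)/(3*y^2), still 0/0.
Apply L'Hôpital: lim (4*e^(2*y) - 4)/(6*y), still 0/0.
After 3 applications of L'Hôpital's rule the quotient is (8*e^(2*y))/(6); substituting y = 0 gives 4/3.

4/3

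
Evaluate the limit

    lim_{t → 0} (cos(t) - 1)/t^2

Direct substitution gives 0/0.
Apply L'Hôpital: lim (-sin(t))/(2*t), still 0/0.
After 2 applications of L'Hôpital's rule the quotient is (-cos(t))/(2); substituting t = 0 gives -1/2.

-1/2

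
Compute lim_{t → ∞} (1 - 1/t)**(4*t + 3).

e^(-4)

The base → 1 and the exponent → ∞: a 1^∞ form.
Take logarithms: (4t + 3)·ln(1 - 1/t). Since ln(1+u) ~ u for small u, this behaves like (4t)·(-1/t) → -4.
So the limit is e^(-4).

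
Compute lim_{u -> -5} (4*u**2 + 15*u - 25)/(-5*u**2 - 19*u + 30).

-25/31

Since u = -5 makes numerator and denominator zero, (u + 5) divides both.
Cancelling it gives (4*u - 5)/(6 - 5*u); now plug in u = -5 to get -25/31.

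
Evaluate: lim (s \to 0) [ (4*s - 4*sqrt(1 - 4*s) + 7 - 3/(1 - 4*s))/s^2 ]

Substitution gives 0/0; apply L'Hôpital's rule 2 times.
After differentiating numerator and denominator 2 times the quotient is (96/(4*s - 1)^3 - 16*(4*s - 1)^3/(1 - 4*s)^(9/2))/(2); at s = 0 this is -40.

-40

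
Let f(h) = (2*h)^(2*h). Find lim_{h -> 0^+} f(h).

1

Base → 0⁺ and exponent → 0⁺: a 0^0 form.
Take logs: 2h·ln(2h). This is 0·(−∞); rewriting as ln(2h)/(1/(2h)) and applying L'Hôpital gives 0.
Hence the limit is e^0 = 1.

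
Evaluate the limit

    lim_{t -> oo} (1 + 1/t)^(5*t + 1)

e^(5)

Let L be the limit and take ln: ln L = lim (5t + 1)·ln(1 + 1/t) = lim (5t + 1)·(1/t + O(1/t²)) = 5.
Hence L = e^(5).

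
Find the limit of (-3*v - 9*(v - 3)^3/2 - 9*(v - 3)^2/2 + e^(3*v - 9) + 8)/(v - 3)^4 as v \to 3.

Direct substitution gives 0/0.
Apply L'Hôpital: lim (-9*v - 27*(v - 3)^2/2 + 3*e^(3*v - 9) + 24)/(4*(v - 3)^3), still 0/0.
Apply L'Hôpital: lim (-27*v + 9*e^(3*v - 9) + 72)/(12*(v - 3)^2), still 0/0.
Apply L'Hôpital: lim (27*e^(3*v - 9) - 27)/(24*v - 72), still 0/0.
After 4 applications of L'Hôpital's rule the quotient is (81*e^(3*v - 9))/(24); substituting v = 3 gives 27/8.

27/8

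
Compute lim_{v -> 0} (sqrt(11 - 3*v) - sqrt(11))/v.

-3*√(11)/22

A 0/0 form; rationalise with √(11 - 3v) + √11. This collapses the numerator to -3v, leaving -3/(√(11 - 3v) + √11) → -3/(2√11) = -3*√(11)/22.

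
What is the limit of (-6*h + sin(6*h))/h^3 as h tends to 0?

Direct substitution gives 0/0.
Apply L'Hôpital: lim (6*cos(6*h) - 6)/(3*h^2), still 0/0.
Apply L'Hôpital: lim (-36*sin(6*h))/(6*h), still 0/0.
After 3 applications of L'Hôpital's rule the quotient is (-216*cos(6*h))/(6); substituting h = 0 gives -36.

-36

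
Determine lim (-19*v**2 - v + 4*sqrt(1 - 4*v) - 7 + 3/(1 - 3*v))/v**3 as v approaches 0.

65

Substitution gives 0/0; apply L'Hôpital's rule 3 times.
After differentiating numerator and denominator 3 times the quotient is (486/(3*v - 1)^4 - 96/(1 - 4*v)^(5/2))/(6); at v = 0 this is 65.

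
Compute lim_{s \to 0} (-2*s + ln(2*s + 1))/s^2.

-2

Direct substitution gives 0/0.
Apply L'Hôpital: lim (-2 + 2/(2*s + 1))/(2*s), still 0/0.
After 2 applications of L'Hôpital's rule the quotient is (-4/(2*s + 1)^2)/(2); substituting s = 0 gives -2.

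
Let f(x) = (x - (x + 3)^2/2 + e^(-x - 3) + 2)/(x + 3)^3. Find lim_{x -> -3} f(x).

Direct substitution gives 0/0.
Apply L'Hôpital: lim (-x - e^(-x - 3) - 2)/(3*(x + 3)^2), still 0/0.
Apply L'Hôpital: lim (e^(-x - 3) - 1)/(6*x + 18), still 0/0.
After 3 applications of L'Hôpital's rule the quotient is (-e^(-x - 3))/(6); substituting x = -3 gives -1/6.

-1/6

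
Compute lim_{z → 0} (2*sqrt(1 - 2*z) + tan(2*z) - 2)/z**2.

Substitution gives 0/0 (the numerator vanishes to order 2).
Expand each term to order z^2: the coefficient of z^2 in 2·√(1 - 2z) is -1 and in tan(2z) is 0.
Lower-order terms cancel with the polynomial part, so the numerator is (-1)·z^2 + o(z^2), and the limit is (-1)/(1) = -1.

-1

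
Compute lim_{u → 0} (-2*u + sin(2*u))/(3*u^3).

Direct substitution gives 0/0.
Apply L'Hôpital: lim (2*cos(2*u) - 2)/(9*u^2), still 0/0.
Apply L'Hôpital: lim (-4*sin(2*u))/(18*u), still 0/0.
After 3 applications of L'Hôpital's rule the quotient is (-8*cos(2*u))/(18); substituting u = 0 gives -4/9.

-4/9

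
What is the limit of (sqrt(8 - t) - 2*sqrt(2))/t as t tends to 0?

A 0/0 form; rationalise with √(8 - t) + √8. This collapses the numerator to -t, leaving -1/(√(8 - t) + √8) → -1/(2√8) = -√(2)/8.

-√(2)/8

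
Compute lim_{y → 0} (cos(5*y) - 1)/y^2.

Direct substitution gives 0/0.
Apply L'Hôpital: lim (-5*sin(5*y))/(2*y), still 0/0.
After 2 applications of L'Hôpital's rule the quotient is (-25*cos(5*y))/(2); substituting y = 0 gives -25/2.

-25/2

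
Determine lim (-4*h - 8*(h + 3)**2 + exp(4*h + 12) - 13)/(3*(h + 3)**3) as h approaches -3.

Direct substitution gives 0/0.
Apply L'Hôpital: lim (-16*h + 4*e^(4*h + 12) - 52)/(9*(h + 3)^2), still 0/0.
Apply L'Hôpital: lim (16*e^(4*h + 12) - 16)/(18*h + 54), still 0/0.
After 3 applications of L'Hôpital's rule the quotient is (64*e^(4*h + 12))/(18); substituting h = -3 gives 32/9.

32/9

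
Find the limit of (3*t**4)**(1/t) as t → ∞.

1

Base → ∞ and exponent → 0: an ∞^0 form.
Take logs: (1/t)·ln(3·t^4) = (ln 3 + 4·ln t)/t → 0.
So the limit is e^0 = 1.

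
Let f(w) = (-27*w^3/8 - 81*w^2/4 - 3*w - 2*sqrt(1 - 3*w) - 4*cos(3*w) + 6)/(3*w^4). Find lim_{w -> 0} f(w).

-153/64

Substitution gives 0/0 (the numerator vanishes to order 4).
Expand each term to order w^4: the coefficient of w^4 in -2·√(1 - 3w) is 405/64 and in -4·cos(3w) is -27/2.
Lower-order terms cancel with the polynomial part, so the numerator is (-459/64)·w^4 + o(w^4), and the limit is (-459/64)/(3) = -153/64.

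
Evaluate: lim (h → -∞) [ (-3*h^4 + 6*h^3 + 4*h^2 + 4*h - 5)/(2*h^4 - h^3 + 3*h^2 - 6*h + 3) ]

Numerator and denominator both have degree 4.
Dividing every term by h^4, all lower-order terms vanish and the limit is the ratio of leading coefficients, -3/(2) = -3/2.

-3/2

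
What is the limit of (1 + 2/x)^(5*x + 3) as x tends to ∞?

e^(10)

Let L be the limit and take ln: ln L = lim (5x + 3)·ln(1 + 2/x) = lim (5x + 3)·(2/x + O(1/x²)) = 10.
Hence L = e^(10).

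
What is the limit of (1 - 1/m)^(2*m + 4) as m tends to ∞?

e^(-2)

The base → 1 and the exponent → ∞: a 1^∞ form.
Take logarithms: (2m + 4)·ln(1 - 1/m). Since ln(1+u) ~ u for small u, this behaves like (2m)·(-1/m) → -2.
So the limit is e^(-2).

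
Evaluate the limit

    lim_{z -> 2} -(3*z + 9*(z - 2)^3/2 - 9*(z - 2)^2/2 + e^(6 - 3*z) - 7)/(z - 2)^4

Direct substitution gives 0/0.
Apply L'Hôpital: lim (-9*z + 27*(z - 2)^2/2 - 3*e^(6 - 3*z) + 21)/(-4*(z - 2)^3), still 0/0.
Apply L'Hôpital: lim (27*z + 9*e^(6 - 3*z) - 63)/(-12*(z - 2)^2), still 0/0.
Apply L'Hôpital: lim (27 - 27*e^(6 - 3*z))/(48 - 24*z), still 0/0.
After 4 applications of L'Hôpital's rule the quotient is (81*e^(6 - 3*z))/(-24); substituting z = 2 gives -27/8.

-27/8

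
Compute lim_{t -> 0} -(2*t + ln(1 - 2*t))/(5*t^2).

2/5

Direct substitution gives 0/0.
Apply L'Hôpital: lim (2 - 2/(1 - 2*t))/(-10*t), still 0/0.
After 2 applications of L'Hôpital's rule the quotient is (-4/(1 - 2*t)^2)/(-10); substituting t = 0 gives 2/5.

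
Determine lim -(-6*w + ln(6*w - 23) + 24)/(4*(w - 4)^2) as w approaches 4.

Direct substitution gives 0/0.
Apply L'Hôpital: lim (-6 + 6/(6*w - 23))/(32 - 8*w), still 0/0.
After 2 applications of L'Hôpital's rule the quotient is (-36/(6*w - 23)^2)/(-8); substituting w = 4 gives 9/2.

9/2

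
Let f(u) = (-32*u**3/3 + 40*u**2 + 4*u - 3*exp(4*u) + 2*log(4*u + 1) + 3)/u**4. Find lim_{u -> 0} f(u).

Substitution gives 0/0; apply L'Hôpital's rule 4 times.
After differentiating numerator and denominator 4 times the quotient is (-768*e^(4*u) - 3072/(4*u + 1)^4)/(24); at u = 0 this is -160.

-160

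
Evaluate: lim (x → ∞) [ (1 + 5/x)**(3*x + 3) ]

e^(15)

The base → 1 and the exponent → ∞: a 1^∞ form.
Take logarithms: (3x + 3)·ln(1 + 5/x). Since ln(1+u) ~ u for small u, this behaves like (3x)·(5/x) → 15.
So the limit is e^(15).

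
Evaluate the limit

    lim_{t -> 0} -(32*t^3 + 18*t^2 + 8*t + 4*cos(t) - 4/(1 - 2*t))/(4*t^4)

383/24

Substitution gives 0/0; apply L'Hôpital's rule 4 times.
After differentiating numerator and denominator 4 times the quotient is (4*cos(t) + 1536/(2*t - 1)^5)/(-96); at t = 0 this is 383/24.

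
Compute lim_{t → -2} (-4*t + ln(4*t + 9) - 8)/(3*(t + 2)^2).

-8/3

Direct substitution gives 0/0.
Apply L'Hôpital: lim (-4 + 4/(4*t + 9))/(6*t + 12), still 0/0.
After 2 applications of L'Hôpital's rule the quotient is (-16/(4*t + 9)^2)/(6); substituting t = -2 gives -8/3.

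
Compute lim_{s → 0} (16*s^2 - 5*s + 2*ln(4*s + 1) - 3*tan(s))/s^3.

125/3

Substitution gives 0/0 (the numerator vanishes to order 3).
Expand each term to order s^3: the coefficient of s^3 in 2·ln(1 + 4s) is 128/3 and in -3·tan(s) is -1.
Lower-order terms cancel with the polynomial part, so the numerator is (125/3)·s^3 + o(s^3), and the limit is (125/3)/(1) = 125/3.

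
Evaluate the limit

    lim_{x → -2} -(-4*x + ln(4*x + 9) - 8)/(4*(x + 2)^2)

2

Direct substitution gives 0/0.
Apply L'Hôpital: lim (-4 + 4/(4*x + 9))/(-8*x - 16), still 0/0.
After 2 applications of L'Hôpital's rule the quotient is (-16/(4*x + 9)^2)/(-8); substituting x = -2 gives 2.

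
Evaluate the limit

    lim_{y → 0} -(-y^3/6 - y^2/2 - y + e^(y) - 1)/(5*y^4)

-1/120

Direct substitution gives 0/0.
Apply L'Hôpital: lim (-y^2/2 - y + e^(y) - 1)/(-20*y^3), still 0/0.
Apply L'Hôpital: lim (-y + e^(y) - 1)/(-60*y^2), still 0/0.
Apply L'Hôpital: lim (e^(y) - 1)/(-120*y), still 0/0.
After 4 applications of L'Hôpital's rule the quotient is (e^(y))/(-120); substituting y = 0 gives -1/120.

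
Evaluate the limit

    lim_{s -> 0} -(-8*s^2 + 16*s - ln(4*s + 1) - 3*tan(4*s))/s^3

256/3

Substitution gives 0/0 (the numerator vanishes to order 3).
Expand each term to order s^3: the coefficient of s^3 in −ln(1 + 4s) is -64/3 and in -3·tan(4s) is -64.
Lower-order terms cancel with the polynomial part, so the numerator is (-256/3)·s^3 + o(s^3), and the limit is (-256/3)/(-1) = 256/3.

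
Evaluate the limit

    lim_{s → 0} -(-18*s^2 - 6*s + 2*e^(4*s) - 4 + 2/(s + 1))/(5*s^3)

Substitution gives 0/0 (the numerator vanishes to order 3).
Expand each term to order s^3: the coefficient of s^3 in 2·e^(4s) is 64/3 and in 2·1/(1 + s) is -2.
Lower-order terms cancel with the polynomial part, so the numerator is (58/3)·s^3 + o(s^3), and the limit is (58/3)/(-5) = -58/15.

-58/15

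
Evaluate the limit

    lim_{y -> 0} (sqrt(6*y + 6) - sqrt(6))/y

Substitution gives 0/0. Multiply numerator and denominator by the conjugate √(6 + 6y) + √6.
The numerator becomes (6 + 6y) − 6 = 6y, so the expression simplifies to 6/(√(6 + 6y) + √6).
Letting y → 0 gives 6/(2√6) = √(6)/2.

√(6)/2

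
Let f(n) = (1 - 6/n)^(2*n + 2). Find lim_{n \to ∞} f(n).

The base → 1 and the exponent → ∞: a 1^∞ form.
Take logarithms: (2n + 2)·ln(1 - 6/n). Since ln(1+u) ~ u for small u, this behaves like (2n)·(-6/n) → -12.
So the limit is e^(-12).

e^(-12)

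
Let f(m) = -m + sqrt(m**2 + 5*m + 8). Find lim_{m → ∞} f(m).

This has the form ∞ − ∞. Multiply and divide by the conjugate √(m^2 + 5*m + 8) + m.
That gives (5m + 8) / (√(m^2 + 5*m + 8) + m).
Divide numerator and denominator by m: the limit is 5/(2·1) = 5/2.

5/2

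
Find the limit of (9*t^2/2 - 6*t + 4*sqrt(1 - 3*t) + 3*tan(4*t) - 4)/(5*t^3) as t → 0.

229/20

Substitution gives 0/0 (the numerator vanishes to order 3).
Expand each term to order t^3: the coefficient of t^3 in 3·tan(4t) is 64 and in 4·√(1 - 3t) is -27/4.
Lower-order terms cancel with the polynomial part, so the numerator is (229/4)·t^3 + o(t^3), and the limit is (229/4)/(5) = 229/20.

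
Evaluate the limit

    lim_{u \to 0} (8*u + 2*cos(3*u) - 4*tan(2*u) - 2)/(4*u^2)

Substitution gives 0/0; apply L'Hôpital's rule 2 times.
After differentiating numerator and denominator 2 times the quotient is (-32*sin(2*u)/cos(2*u)^3 - 18*cos(3*u))/(8); at u = 0 this is -9/4.

-9/4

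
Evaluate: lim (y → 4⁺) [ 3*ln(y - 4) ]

-∞

As y → 4⁺, y - 4 → 0⁺ and ln(y - 4) → −∞.
Multiplying by 3 gives -∞.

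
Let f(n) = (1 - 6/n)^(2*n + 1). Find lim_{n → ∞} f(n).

e^(-12)

The base → 1 and the exponent → ∞: a 1^∞ form.
Take logarithms: (2n + 1)·ln(1 - 6/n). Since ln(1+u) ~ u for small u, this behaves like (2n)·(-6/n) → -12.
So the limit is e^(-12).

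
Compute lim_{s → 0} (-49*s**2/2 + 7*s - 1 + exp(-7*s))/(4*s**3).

-343/24

Direct substitution gives 0/0.
Apply L'Hôpital: lim (-49*s + 7 - 7*e^(-7*s))/(12*s^2), still 0/0.
Apply L'Hôpital: lim (-49 + 49*e^(-7*s))/(24*s), still 0/0.
After 3 applications of L'Hôpital's rule the quotient is (-343*e^(-7*s))/(24); substituting s = 0 gives -343/24.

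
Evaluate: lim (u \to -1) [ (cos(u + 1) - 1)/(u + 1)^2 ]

-1/2

Direct substitution gives 0/0.
Apply L'Hôpital: lim (-sin(u + 1))/(2*u + 2), still 0/0.
After 2 applications of L'Hôpital's rule the quotient is (-cos(u + 1))/(2); substituting u = -1 gives -1/2.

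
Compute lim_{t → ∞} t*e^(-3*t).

Write as t^1/e^{3t}, an ∞/∞ form.
Exponential growth dominates any polynomial, so repeated L'Hôpital (or the standard result) gives 0.

0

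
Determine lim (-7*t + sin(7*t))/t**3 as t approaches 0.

-343/6

Direct substitution gives 0/0.
Apply L'Hôpital: lim (7*cos(7*t) - 7)/(3*t^2), still 0/0.
Apply L'Hôpital: lim (-49*sin(7*t))/(6*t), still 0/0.
After 3 applications of L'Hôpital's rule the quotient is (-343*cos(7*t))/(6); substituting t = 0 gives -343/6.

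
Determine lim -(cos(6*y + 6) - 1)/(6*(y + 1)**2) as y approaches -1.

Direct substitution gives 0/0.
Apply L'Hôpital: lim (-6*sin(6*y + 6))/(-12*y - 12), still 0/0.
After 2 applications of L'Hôpital's rule the quotient is (-36*cos(6*y + 6))/(-12); substituting y = -1 gives 3.

3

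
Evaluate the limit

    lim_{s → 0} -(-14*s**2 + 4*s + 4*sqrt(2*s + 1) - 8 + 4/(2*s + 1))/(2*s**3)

Substitution gives 0/0; apply L'Hôpital's rule 3 times.
After differentiating numerator and denominator 3 times the quotient is (-192/(2*s + 1)^4 + 12/(2*s + 1)^(5/2))/(-12); at s = 0 this is 15.

15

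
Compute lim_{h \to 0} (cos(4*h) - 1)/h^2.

-8

Direct substitution gives 0/0.
Apply L'Hôpital: lim (-4*sin(4*h))/(2*h), still 0/0.
After 2 applications of L'Hôpital's rule the quotient is (-16*cos(4*h))/(2); substituting h = 0 gives -8.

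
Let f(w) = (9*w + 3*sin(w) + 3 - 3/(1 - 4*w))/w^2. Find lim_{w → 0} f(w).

-48

Substitution gives 0/0; apply L'Hôpital's rule 2 times.
After differentiating numerator and denominator 2 times the quotient is (-3*sin(w) + 96/(4*w - 1)^3)/(2); at w = 0 this is -48.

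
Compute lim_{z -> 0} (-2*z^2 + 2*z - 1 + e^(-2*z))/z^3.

-4/3

Direct substitution gives 0/0.
Apply L'Hôpital: lim (-4*z + 2 - 2*e^(-2*z))/(3*z^2), still 0/0.
Apply L'Hôpital: lim (-4 + 4*e^(-2*z))/(6*z), still 0/0.
After 3 applications of L'Hôpital's rule the quotient is (-8*e^(-2*z))/(6); substituting z = 0 gives -4/3.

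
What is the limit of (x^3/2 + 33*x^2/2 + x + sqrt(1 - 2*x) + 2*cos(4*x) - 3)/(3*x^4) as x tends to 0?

Substitution gives 0/0; apply L'Hôpital's rule 4 times.
After differentiating numerator and denominator 4 times the quotient is (512*cos(4*x) - 15/(1 - 2*x)^(7/2))/(72); at x = 0 this is 497/72.

497/72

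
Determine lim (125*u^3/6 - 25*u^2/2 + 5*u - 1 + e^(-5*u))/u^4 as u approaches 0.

625/24

Direct substitution gives 0/0.
Apply L'Hôpital: lim (125*u^2/2 - 25*u + 5 - 5*e^(-5*u))/(4*u^3), still 0/0.
Apply L'Hôpital: lim (125*u - 25 + 25*e^(-5*u))/(12*u^2), still 0/0.
Apply L'Hôpital: lim (125 - 125*e^(-5*u))/(24*u), still 0/0.
After 4 applications of L'Hôpital's rule the quotient is (625*e^(-5*u))/(24); substituting u = 0 gives 625/24.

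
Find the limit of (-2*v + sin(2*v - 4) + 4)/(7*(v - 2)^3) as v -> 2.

Direct substitution gives 0/0.
Apply L'Hôpital: lim (2*cos(2*v - 4) - 2)/(21*(v - 2)^2), still 0/0.
Apply L'Hôpital: lim (-4*sin(2*v - 4))/(42*v - 84), still 0/0.
After 3 applications of L'Hôpital's rule the quotient is (-8*cos(2*v - 4))/(42); substituting v = 2 gives -4/21.

-4/21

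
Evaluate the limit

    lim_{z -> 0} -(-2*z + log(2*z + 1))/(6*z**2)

1/3

Direct substitution gives 0/0.
Apply L'Hôpital: lim (-2 + 2/(2*z + 1))/(-12*z), still 0/0.
After 2 applications of L'Hôpital's rule the quotient is (-4/(2*z + 1)^2)/(-12); substituting z = 0 gives 1/3.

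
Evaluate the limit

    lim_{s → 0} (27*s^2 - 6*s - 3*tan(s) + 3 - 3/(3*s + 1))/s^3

80

Substitution gives 0/0; apply L'Hôpital's rule 3 times.
After differentiating numerator and denominator 3 times the quotient is (12/cos(s)^2 - 18/cos(s)^4 + 486/(3*s + 1)^4)/(6); at s = 0 this is 80.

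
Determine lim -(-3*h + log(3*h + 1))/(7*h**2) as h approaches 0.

Direct substitution gives 0/0.
Apply L'Hôpital: lim (-3 + 3/(3*h + 1))/(-14*h), still 0/0.
After 2 applications of L'Hôpital's rule the quotient is (-9/(3*h + 1)^2)/(-14); substituting h = 0 gives 9/14.

9/14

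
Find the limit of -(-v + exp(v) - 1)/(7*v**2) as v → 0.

-1/14

Direct substitution gives 0/0.
Apply L'Hôpital: lim (e^(v) - 1)/(-14*v), still 0/0.
After 2 applications of L'Hôpital's rule the quotient is (e^(v))/(-14); substituting v = 0 gives -1/14.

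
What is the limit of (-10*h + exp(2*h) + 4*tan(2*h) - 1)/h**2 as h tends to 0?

Substitution gives 0/0; apply L'Hôpital's rule 2 times.
After differentiating numerator and denominator 2 times the quotient is (4*e^(2*h) + 32*tan(2*h)/cos(2*h)^2)/(2); at h = 0 this is 2.

2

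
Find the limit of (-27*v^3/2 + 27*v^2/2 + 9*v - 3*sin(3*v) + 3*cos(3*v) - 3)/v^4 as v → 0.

81/8

Substitution gives 0/0 (the numerator vanishes to order 4).
Expand each term to order v^4: the coefficient of v^4 in 3·cos(3v) is 81/8 and in -3·sin(3v) is 0.
Lower-order terms cancel with the polynomial part, so the numerator is (81/8)·v^4 + o(v^4), and the limit is (81/8)/(1) = 81/8.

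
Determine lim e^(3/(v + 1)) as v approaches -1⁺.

As v → -1⁺, 3/(v + 1) → +∞, so e^(3/(v + 1)) → ∞.

∞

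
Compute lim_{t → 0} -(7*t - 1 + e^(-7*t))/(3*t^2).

Direct substitution gives 0/0.
Apply L'Hôpital: lim (7 - 7*e^(-7*t))/(-6*t), still 0/0.
After 2 applications of L'Hôpital's rule the quotient is (49*e^(-7*t))/(-6); substituting t = 0 gives -49/6.

-49/6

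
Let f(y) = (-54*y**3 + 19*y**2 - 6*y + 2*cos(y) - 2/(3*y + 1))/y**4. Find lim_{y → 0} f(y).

-1943/12

Substitution gives 0/0 (the numerator vanishes to order 4).
Expand each term to order y^4: the coefficient of y^4 in -2·1/(1 + 3y) is -162 and in 2·cos(y) is 1/12.
Lower-order terms cancel with the polynomial part, so the numerator is (-1943/12)·y^4 + o(y^4), and the limit is (-1943/12)/(1) = -1943/12.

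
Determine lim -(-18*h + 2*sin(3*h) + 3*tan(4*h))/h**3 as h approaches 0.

-55

Substitution gives 0/0 (the numerator vanishes to order 3).
Expand each term to order h^3: the coefficient of h^3 in 3·tan(4h) is 64 and in 2·sin(3h) is -9.
Lower-order terms cancel with the polynomial part, so the numerator is (55)·h^3 + o(h^3), and the limit is (55)/(-1) = -55.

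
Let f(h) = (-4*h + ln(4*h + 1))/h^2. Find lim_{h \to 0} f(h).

Direct substitution gives 0/0.
Apply L'Hôpital: lim (-4 + 4/(4*h + 1))/(2*h), still 0/0.
After 2 applications of L'Hôpital's rule the quotient is (-16/(4*h + 1)^2)/(2); substituting h = 0 gives -8.

-8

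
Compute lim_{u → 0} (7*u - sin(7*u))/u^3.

Direct substitution gives 0/0.
Apply L'Hôpital: lim (7 - 7*cos(7*u))/(3*u^2), still 0/0.
Apply L'Hôpital: lim (49*sin(7*u))/(6*u), still 0/0.
After 3 applications of L'Hôpital's rule the quotient is (343*cos(7*u))/(6); substituting u = 0 gives 343/6.

343/6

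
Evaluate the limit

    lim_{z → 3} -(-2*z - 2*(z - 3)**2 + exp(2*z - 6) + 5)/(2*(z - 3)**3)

-2/3

Direct substitution gives 0/0.
Apply L'Hôpital: lim (-4*z + 2*e^(2*z - 6) + 10)/(-6*(z - 3)^2), still 0/0.
Apply L'Hôpital: lim (4*e^(2*z - 6) - 4)/(36 - 12*z), still 0/0.
After 3 applications of L'Hôpital's rule the quotient is (8*e^(2*z - 6))/(-12); substituting z = 3 gives -2/3.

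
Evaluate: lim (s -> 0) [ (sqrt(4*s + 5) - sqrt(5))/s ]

A 0/0 form; rationalise with √(5 + 4s) + √5. This collapses the numerator to 4s, leaving 4/(√(5 + 4s) + √5) → 4/(2√5) = 2*√(5)/5.

2*√(5)/5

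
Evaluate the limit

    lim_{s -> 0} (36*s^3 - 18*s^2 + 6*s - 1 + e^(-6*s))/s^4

54

Direct substitution gives 0/0.
Apply L'Hôpital: lim (108*s^2 - 36*s + 6 - 6*e^(-6*s))/(4*s^3), still 0/0.
Apply L'Hôpital: lim (216*s - 36 + 36*e^(-6*s))/(12*s^2), still 0/0.
Apply L'Hôpital: lim (216 - 216*e^(-6*s))/(24*s), still 0/0.
After 4 applications of L'Hôpital's rule the quotient is (1296*e^(-6*s))/(24); substituting s = 0 gives 54.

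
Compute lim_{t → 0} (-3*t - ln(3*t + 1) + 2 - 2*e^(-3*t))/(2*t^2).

-9/4

Substitution gives 0/0; apply L'Hôpital's rule 2 times.
After differentiating numerator and denominator 2 times the quotient is (-18*e^(-3*t) + 9/(3*t + 1)^2)/(4); at t = 0 this is -9/4.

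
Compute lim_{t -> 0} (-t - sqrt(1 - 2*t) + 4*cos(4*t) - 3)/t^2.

-63/2

Substitution gives 0/0; apply L'Hôpital's rule 2 times.
After differentiating numerator and denominator 2 times the quotient is (-64*cos(4*t) + (1 - 2*t)^(-3/2))/(2); at t = 0 this is -63/2.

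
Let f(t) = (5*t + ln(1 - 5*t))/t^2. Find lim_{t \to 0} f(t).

Direct substitution gives 0/0.
Apply L'Hôpital: lim (5 - 5/(1 - 5*t))/(2*t), still 0/0.
After 2 applications of L'Hôpital's rule the quotient is (-25/(1 - 5*t)^2)/(2); substituting t = 0 gives -25/2.

-25/2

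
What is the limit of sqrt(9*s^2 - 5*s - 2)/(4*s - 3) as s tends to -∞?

For large |s|, √(9*s^2 - 5*s - 2) ≈ √9·|s| and the denominator ≈ 4s.
Since s → −∞, |s| = −s, giving −√9/(4) = -3/4.

-3/4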